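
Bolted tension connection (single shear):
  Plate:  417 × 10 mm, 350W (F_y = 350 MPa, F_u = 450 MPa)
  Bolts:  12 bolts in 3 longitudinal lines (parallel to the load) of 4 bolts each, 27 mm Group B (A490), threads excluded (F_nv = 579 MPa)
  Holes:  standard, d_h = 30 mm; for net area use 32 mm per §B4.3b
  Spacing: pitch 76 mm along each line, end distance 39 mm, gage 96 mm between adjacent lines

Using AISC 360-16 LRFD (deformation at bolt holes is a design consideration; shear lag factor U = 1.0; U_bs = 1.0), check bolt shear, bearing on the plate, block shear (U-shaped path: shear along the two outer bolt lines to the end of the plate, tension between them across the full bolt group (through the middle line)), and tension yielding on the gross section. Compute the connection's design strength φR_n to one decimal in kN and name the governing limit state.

1059.8 kN (block shear governs)

Bolt shear: A_b = π(27)²/4 = 572.56 mm². φR_n = 0.75 × 579 × 572.56 × 12 × 1 = 2983.6 kN.
Bearing (10 mm plate, F_u = 450 MPa): end bolts L_c = 39 − 30/2 = 24, R_n = min(1.2×24×10×450, 2.4×27×10×450) = 129.6 kN/bolt; interior L_c = 76 − 30 = 46, R_n = 248.4 kN/bolt. φR_n = 0.75 × (3×129.6 + 9×248.4) = 1968.3 kN.
Block shear: shear path 2×[39+3×76] = 2×267 mm, A_gv = 5340, A_nv = 2×(267 − 3.5×32)×10 = 3100 mm²; tension across gage: (192 − 2×32)×10 = 1280 mm². R_n = min(0.6×450×3100, 0.6×350×5340) + 1.0×450×1280 = min(837, 1121.4) + 576 = 1413 kN. φR_n = 0.75 × 1413 = 1059.8 kN.
Tension yield (gross): A_g = 417×10 = 4170 mm². φR_n = 0.90 × 350 × 4170 = 1313.6 kN.
Governing: min(2983.6, 1968.3, 1059.8, 1313.6) = 1059.8 kN → block shear.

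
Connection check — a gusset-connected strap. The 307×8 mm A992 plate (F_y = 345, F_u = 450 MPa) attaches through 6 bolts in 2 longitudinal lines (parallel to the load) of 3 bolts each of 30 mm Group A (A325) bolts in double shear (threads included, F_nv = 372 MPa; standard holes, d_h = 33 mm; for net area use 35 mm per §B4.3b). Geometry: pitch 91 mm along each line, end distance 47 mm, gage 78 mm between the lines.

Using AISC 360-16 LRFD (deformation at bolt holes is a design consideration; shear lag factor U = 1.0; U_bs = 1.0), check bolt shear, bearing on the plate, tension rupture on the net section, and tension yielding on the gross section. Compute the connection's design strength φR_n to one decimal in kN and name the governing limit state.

639.9 kN (net-section rupture governs)

Bolt shear: A_b = π(30)²/4 = 706.86 mm². φR_n = 0.75 × 372 × 706.86 × 6 × 2 = 2366.6 kN.
Bearing (8 mm plate, F_u = 450 MPa): end bolts L_c = 47 − 33/2 = 30.5, R_n = min(1.2×30.5×8×450, 2.4×30×8×450) = 131.76 kN/bolt; interior L_c = 91 − 33 = 58, R_n = 250.56 kN/bolt. φR_n = 0.75 × (2×131.76 + 4×250.56) = 949.3 kN.
Tension rupture (net): A_n = (307 − 2×35)×8 = 1896 mm² (U = 1.0, A_e = A_n). φR_n = 0.75 × 450 × 1896 = 639.9 kN.
Tension yield (gross): A_g = 307×8 = 2456 mm². φR_n = 0.90 × 345 × 2456 = 762.6 kN.
Governing: min(2366.6, 949.3, 639.9, 762.6) = 639.9 kN → net-section rupture.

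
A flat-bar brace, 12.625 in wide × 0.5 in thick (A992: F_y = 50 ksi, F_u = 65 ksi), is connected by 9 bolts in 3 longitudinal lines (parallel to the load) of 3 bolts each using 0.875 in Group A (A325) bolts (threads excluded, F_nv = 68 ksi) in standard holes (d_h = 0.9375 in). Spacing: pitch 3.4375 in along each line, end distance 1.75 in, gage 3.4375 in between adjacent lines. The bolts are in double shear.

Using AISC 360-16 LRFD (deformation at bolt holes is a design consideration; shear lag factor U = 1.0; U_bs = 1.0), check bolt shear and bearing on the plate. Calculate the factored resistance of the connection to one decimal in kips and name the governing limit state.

419.6 kips (bearing governs)

Bolt shear: A_b = π(0.875)²/4 = 0.60132 in². φR_n = 0.75 × 68 × 0.60132 × 9 × 2 = 552.0 kips.
Bearing (0.5 in plate, F_u = 65 ksi): end bolts L_c = 1.75 − 0.9375/2 = 1.28125, R_n = min(1.2×1.28125×0.5×65, 2.4×0.875×0.5×65) = 49.969 kips/bolt; interior L_c = 3.4375 − 0.9375 = 2.5, R_n = 68.25 kips/bolt. φR_n = 0.75 × (3×49.969 + 6×68.25) = 419.6 kips.
Governing: min(552.0, 419.6) = 419.6 kips → bearing.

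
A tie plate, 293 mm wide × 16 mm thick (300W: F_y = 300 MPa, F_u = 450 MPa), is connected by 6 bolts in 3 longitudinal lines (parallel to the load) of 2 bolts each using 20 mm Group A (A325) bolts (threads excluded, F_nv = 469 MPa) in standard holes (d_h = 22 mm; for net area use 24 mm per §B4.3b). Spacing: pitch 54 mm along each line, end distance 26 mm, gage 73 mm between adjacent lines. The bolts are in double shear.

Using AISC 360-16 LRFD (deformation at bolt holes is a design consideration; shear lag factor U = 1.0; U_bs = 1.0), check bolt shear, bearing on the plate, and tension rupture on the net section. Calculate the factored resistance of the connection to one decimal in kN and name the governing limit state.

Bolt shear: A_b = π(20)²/4 = 314.16 mm². φR_n = 0.75 × 469 × 314.16 × 6 × 2 = 1326.1 kN.
Bearing (16 mm plate, F_u = 450 MPa): end bolts L_c = 26 − 22/2 = 15, R_n = min(1.2×15×16×450, 2.4×20×16×450) = 129.6 kN/bolt; interior L_c = 54 − 22 = 32, R_n = 276.48 kN/bolt. φR_n = 0.75 × (3×129.6 + 3×276.48) = 913.7 kN.
Tension rupture (net): A_n = (293 − 3×24)×16 = 3536 mm² (U = 1.0, A_e = A_n). φR_n = 0.75 × 450 × 3536 = 1193.4 kN.
Governing: min(1326.1, 913.7, 1193.4) = 913.7 kN → bearing.

913.7 kN (bearing governs)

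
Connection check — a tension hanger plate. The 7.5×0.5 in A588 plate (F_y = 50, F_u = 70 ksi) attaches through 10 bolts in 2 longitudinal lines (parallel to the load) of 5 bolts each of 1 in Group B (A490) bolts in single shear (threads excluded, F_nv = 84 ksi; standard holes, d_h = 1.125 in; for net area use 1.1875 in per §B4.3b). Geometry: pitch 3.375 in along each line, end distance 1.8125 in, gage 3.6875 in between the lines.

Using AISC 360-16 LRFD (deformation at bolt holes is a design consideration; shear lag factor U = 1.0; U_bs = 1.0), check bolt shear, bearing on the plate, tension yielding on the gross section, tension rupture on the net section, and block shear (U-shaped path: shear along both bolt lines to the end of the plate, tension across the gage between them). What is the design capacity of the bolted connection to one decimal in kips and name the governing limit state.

Bolt shear: A_b = π(1)²/4 = 0.7854 in². φR_n = 0.75 × 84 × 0.7854 × 10 × 1 = 494.8 kips.
Bearing (0.5 in plate, F_u = 70 ksi): end bolts L_c = 1.8125 − 1.125/2 = 1.25, R_n = min(1.2×1.25×0.5×70, 2.4×1×0.5×70) = 52.5 kips/bolt; interior L_c = 3.375 − 1.125 = 2.25, R_n = 84 kips/bolt. φR_n = 0.75 × (2×52.5 + 8×84) = 582.8 kips.
Tension yield (gross): A_g = 7.5×0.5 = 3.75 in². φR_n = 0.90 × 50 × 3.75 = 168.8 kips.
Tension rupture (net): A_n = (7.5 − 2×1.1875)×0.5 = 2.5625 in² (U = 1.0, A_e = A_n). φR_n = 0.75 × 70 × 2.5625 = 134.5 kips.
Block shear: shear path 2×[1.8125+4×3.375] = 2×15.3125 in, A_gv = 15.313, A_nv = 2×(15.3125 − 4.5×1.1875)×0.5 = 9.9688 in²; tension across gage: (3.6875 − 1×1.1875)×0.5 = 1.25 in². R_n = min(0.6×70×9.9688, 0.6×50×15.313) + 1.0×70×1.25 = min(418.69, 459.39) + 87.5 = 506.19 kips. φR_n = 0.75 × 506.19 = 379.6 kips.
Governing: min(494.8, 582.8, 168.8, 134.5, 379.6) = 134.5 kips → net-section rupture.

134.5 kips (net-section rupture governs)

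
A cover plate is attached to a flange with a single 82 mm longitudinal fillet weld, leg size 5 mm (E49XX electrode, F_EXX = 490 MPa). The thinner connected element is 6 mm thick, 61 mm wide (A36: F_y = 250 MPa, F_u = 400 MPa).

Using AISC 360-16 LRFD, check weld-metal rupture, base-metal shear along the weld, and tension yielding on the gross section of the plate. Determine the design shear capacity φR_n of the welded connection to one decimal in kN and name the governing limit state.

Weld metal: throat = 0.707×5 = 3.535 mm, L = 82 mm. φR_n = 0.75 × 0.6 × 490 × 3.535 × 82 = 63.9 kN.
Base metal shear (6 mm plate): yield φR_n = 1.0×0.6×250×6×82 = 73.8 kN; rupture φR_n = 0.75×0.6×400×6×82 = 88.6 kN; take 73.8 kN (yield).
Tension yield (gross): A_g = 61×6 = 366 mm². φR_n = 0.90 × 250 × 366 = 82.4 kN.
Governing: min(63.9, 73.8, 82.4) = 63.9 kN → weld metal.

63.9 kN (weld metal governs)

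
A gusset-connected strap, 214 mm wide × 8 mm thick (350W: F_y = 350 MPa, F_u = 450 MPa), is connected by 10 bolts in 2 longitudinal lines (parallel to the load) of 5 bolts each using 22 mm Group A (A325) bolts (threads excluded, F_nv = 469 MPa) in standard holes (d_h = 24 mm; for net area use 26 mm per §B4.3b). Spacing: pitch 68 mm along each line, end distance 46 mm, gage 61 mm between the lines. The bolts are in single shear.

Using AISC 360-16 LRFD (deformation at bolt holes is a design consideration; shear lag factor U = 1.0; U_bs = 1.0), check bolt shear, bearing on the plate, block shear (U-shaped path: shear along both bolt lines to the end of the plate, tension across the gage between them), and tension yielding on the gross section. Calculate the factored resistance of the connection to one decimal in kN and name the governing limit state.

539.3 kN (gross-section yield governs)

Bolt shear: A_b = π(22)²/4 = 380.13 mm². φR_n = 0.75 × 469 × 380.13 × 10 × 1 = 1337.1 kN.
Bearing (8 mm plate, F_u = 450 MPa): end bolts L_c = 46 − 24/2 = 34, R_n = min(1.2×34×8×450, 2.4×22×8×450) = 146.88 kN/bolt; interior L_c = 68 − 24 = 44, R_n = 190.08 kN/bolt. φR_n = 0.75 × (2×146.88 + 8×190.08) = 1360.8 kN.
Block shear: shear path 2×[46+4×68] = 2×318 mm, A_gv = 5088, A_nv = 2×(318 − 4.5×26)×8 = 3216 mm²; tension across gage: (61 − 1×26)×8 = 280 mm². R_n = min(0.6×450×3216, 0.6×350×5088) + 1.0×450×280 = min(868.32, 1068.5) + 126 = 994.32 kN. φR_n = 0.75 × 994.32 = 745.7 kN.
Tension yield (gross): A_g = 214×8 = 1712 mm². φR_n = 0.90 × 350 × 1712 = 539.3 kN.
Governing: min(1337.1, 1360.8, 745.7, 539.3) = 539.3 kN → gross-section yield.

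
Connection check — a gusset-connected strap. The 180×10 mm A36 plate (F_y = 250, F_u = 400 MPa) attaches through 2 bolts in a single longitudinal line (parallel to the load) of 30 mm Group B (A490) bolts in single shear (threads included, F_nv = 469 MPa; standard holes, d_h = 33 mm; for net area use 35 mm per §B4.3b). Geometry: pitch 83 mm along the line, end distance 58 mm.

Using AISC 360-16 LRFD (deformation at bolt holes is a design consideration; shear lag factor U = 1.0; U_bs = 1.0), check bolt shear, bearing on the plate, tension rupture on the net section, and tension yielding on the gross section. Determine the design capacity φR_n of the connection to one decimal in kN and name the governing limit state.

Bolt shear: A_b = π(30)²/4 = 706.86 mm². φR_n = 0.75 × 469 × 706.86 × 2 × 1 = 497.3 kN.
Bearing (10 mm plate, F_u = 400 MPa): end bolts L_c = 58 − 33/2 = 41.5, R_n = min(1.2×41.5×10×400, 2.4×30×10×400) = 199.2 kN/bolt; interior L_c = 83 − 33 = 50, R_n = 240 kN/bolt. φR_n = 0.75 × (1×199.2 + 1×240) = 329.4 kN.
Tension rupture (net): A_n = (180 − 1×35)×10 = 1450 mm² (U = 1.0, A_e = A_n). φR_n = 0.75 × 400 × 1450 = 435.0 kN.
Tension yield (gross): A_g = 180×10 = 1800 mm². φR_n = 0.90 × 250 × 1800 = 405.0 kN.
Governing: min(497.3, 329.4, 435.0, 405.0) = 329.4 kN → bearing.

329.4 kN (bearing governs)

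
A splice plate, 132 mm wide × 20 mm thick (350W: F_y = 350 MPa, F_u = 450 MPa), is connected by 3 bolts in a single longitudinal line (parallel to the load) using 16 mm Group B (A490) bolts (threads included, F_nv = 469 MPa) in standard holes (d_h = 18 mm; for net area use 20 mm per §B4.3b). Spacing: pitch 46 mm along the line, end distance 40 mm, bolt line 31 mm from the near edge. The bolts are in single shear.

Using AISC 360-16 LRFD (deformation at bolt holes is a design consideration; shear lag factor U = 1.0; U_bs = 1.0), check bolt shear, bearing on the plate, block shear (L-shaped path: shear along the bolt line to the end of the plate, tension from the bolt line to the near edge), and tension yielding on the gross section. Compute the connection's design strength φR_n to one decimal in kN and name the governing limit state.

Bolt shear: A_b = π(16)²/4 = 201.06 mm². φR_n = 0.75 × 469 × 201.06 × 3 × 1 = 212.2 kN.
Bearing (20 mm plate, F_u = 450 MPa): end bolts L_c = 40 − 18/2 = 31, R_n = min(1.2×31×20×450, 2.4×16×20×450) = 334.8 kN/bolt; interior L_c = 46 − 18 = 28, R_n = 302.4 kN/bolt. φR_n = 0.75 × (1×334.8 + 2×302.4) = 704.7 kN.
Block shear: shear path 1×[40+2×46] = 1×132 mm, A_gv = 2640, A_nv = 1×(132 − 2.5×20)×20 = 1640 mm²; tension to near edge: (31 − 0.5×20)×20 = 420 mm². R_n = min(0.6×450×1640, 0.6×350×2640) + 1.0×450×420 = min(442.8, 554.4) + 189 = 631.8 kN. φR_n = 0.75 × 631.8 = 473.9 kN.
Tension yield (gross): A_g = 132×20 = 2640 mm². φR_n = 0.90 × 350 × 2640 = 831.6 kN.
Governing: min(212.2, 704.7, 473.9, 831.6) = 212.2 kN → bolt shear.

212.2 kN (bolt shear governs)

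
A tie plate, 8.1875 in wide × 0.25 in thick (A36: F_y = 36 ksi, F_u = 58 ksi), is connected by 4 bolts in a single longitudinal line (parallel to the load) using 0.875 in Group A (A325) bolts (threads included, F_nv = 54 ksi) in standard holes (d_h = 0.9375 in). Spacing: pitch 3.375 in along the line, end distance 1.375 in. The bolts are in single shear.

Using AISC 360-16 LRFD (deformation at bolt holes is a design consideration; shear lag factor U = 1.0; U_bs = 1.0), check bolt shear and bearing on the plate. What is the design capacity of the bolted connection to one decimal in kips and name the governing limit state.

80.3 kips (bearing governs)

Bolt shear: A_b = π(0.875)²/4 = 0.60132 in². φR_n = 0.75 × 54 × 0.60132 × 4 × 1 = 97.4 kips.
Bearing (0.25 in plate, F_u = 58 ksi): end bolts L_c = 1.375 − 0.9375/2 = 0.90625, R_n = min(1.2×0.90625×0.25×58, 2.4×0.875×0.25×58) = 15.769 kips/bolt; interior L_c = 3.375 − 0.9375 = 2.4375, R_n = 30.45 kips/bolt. φR_n = 0.75 × (1×15.769 + 3×30.45) = 80.3 kips.
Governing: min(97.4, 80.3) = 80.3 kips → bearing.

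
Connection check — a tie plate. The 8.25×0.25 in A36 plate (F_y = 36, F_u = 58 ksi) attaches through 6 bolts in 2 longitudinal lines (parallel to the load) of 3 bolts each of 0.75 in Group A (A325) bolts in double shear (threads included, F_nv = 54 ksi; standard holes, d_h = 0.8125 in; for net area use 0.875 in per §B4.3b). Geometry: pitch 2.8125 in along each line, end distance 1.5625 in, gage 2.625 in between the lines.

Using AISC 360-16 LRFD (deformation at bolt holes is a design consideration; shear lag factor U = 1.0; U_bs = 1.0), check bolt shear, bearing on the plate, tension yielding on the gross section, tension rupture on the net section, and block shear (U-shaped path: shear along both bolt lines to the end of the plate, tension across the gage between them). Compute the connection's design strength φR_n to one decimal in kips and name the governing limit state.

66.8 kips (gross-section yield governs)

Bolt shear: A_b = π(0.75)²/4 = 0.44179 in². φR_n = 0.75 × 54 × 0.44179 × 6 × 2 = 214.7 kips.
Bearing (0.25 in plate, F_u = 58 ksi): end bolts L_c = 1.5625 − 0.8125/2 = 1.15625, R_n = min(1.2×1.15625×0.25×58, 2.4×0.75×0.25×58) = 20.119 kips/bolt; interior L_c = 2.8125 − 0.8125 = 2, R_n = 26.1 kips/bolt. φR_n = 0.75 × (2×20.119 + 4×26.1) = 108.5 kips.
Tension yield (gross): A_g = 8.25×0.25 = 2.0625 in². φR_n = 0.90 × 36 × 2.0625 = 66.8 kips.
Tension rupture (net): A_n = (8.25 − 2×0.875)×0.25 = 1.625 in² (U = 1.0, A_e = A_n). φR_n = 0.75 × 58 × 1.625 = 70.7 kips.
Block shear: shear path 2×[1.5625+2×2.8125] = 2×7.1875 in, A_gv = 3.5938, A_nv = 2×(7.1875 − 2.5×0.875)×0.25 = 2.5 in²; tension across gage: (2.625 − 1×0.875)×0.25 = 0.4375 in². R_n = min(0.6×58×2.5, 0.6×36×3.5938) + 1.0×58×0.4375 = min(87, 77.626) + 25.375 = 103 kips. φR_n = 0.75 × 103 = 77.3 kips.
Governing: min(214.7, 108.5, 66.8, 70.7, 77.3) = 66.8 kips → gross-section yield.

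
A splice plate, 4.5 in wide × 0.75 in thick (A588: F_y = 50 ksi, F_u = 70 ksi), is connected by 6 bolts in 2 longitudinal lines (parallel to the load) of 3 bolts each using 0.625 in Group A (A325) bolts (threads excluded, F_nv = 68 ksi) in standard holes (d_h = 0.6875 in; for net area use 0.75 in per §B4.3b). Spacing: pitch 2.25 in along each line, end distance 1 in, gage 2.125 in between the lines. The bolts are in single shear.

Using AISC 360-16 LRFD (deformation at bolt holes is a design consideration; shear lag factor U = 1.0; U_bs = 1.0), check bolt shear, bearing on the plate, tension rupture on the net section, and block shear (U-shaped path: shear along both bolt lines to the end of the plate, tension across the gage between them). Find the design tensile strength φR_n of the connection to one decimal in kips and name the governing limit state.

Bolt shear: A_b = π(0.625)²/4 = 0.3068 in². φR_n = 0.75 × 68 × 0.3068 × 6 × 1 = 93.9 kips.
Bearing (0.75 in plate, F_u = 70 ksi): end bolts L_c = 1 − 0.6875/2 = 0.65625, R_n = min(1.2×0.65625×0.75×70, 2.4×0.625×0.75×70) = 41.344 kips/bolt; interior L_c = 2.25 − 0.6875 = 1.5625, R_n = 78.75 kips/bolt. φR_n = 0.75 × (2×41.344 + 4×78.75) = 298.3 kips.
Tension rupture (net): A_n = (4.5 − 2×0.75)×0.75 = 2.25 in² (U = 1.0, A_e = A_n). φR_n = 0.75 × 70 × 2.25 = 118.1 kips.
Block shear: shear path 2×[1+2×2.25] = 2×5.5 in, A_gv = 8.25, A_nv = 2×(5.5 − 2.5×0.75)×0.75 = 5.4375 in²; tension across gage: (2.125 − 1×0.75)×0.75 = 1.0313 in². R_n = min(0.6×70×5.4375, 0.6×50×8.25) + 1.0×70×1.0313 = min(228.38, 247.5) + 72.191 = 300.57 kips. φR_n = 0.75 × 300.57 = 225.4 kips.
Governing: min(93.9, 298.3, 118.1, 225.4) = 93.9 kips → bolt shear.

93.9 kips (bolt shear governs)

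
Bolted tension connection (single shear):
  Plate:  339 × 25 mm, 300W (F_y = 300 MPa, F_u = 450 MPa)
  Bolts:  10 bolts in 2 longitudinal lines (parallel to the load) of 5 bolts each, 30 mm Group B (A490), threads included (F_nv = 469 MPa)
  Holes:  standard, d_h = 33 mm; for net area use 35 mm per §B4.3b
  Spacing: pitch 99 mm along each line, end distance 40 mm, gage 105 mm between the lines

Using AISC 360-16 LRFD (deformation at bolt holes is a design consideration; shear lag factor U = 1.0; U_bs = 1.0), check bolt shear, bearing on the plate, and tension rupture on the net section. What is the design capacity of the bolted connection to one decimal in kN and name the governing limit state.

Bolt shear: A_b = π(30)²/4 = 706.86 mm². φR_n = 0.75 × 469 × 706.86 × 10 × 1 = 2486.4 kN.
Bearing (25 mm plate, F_u = 450 MPa): end bolts L_c = 40 − 33/2 = 23.5, R_n = min(1.2×23.5×25×450, 2.4×30×25×450) = 317.25 kN/bolt; interior L_c = 99 − 33 = 66, R_n = 810 kN/bolt. φR_n = 0.75 × (2×317.25 + 8×810) = 5335.9 kN.
Tension rupture (net): A_n = (339 − 2×35)×25 = 6725 mm² (U = 1.0, A_e = A_n). φR_n = 0.75 × 450 × 6725 = 2269.7 kN.
Governing: min(2486.4, 5335.9, 2269.7) = 2269.7 kN → net-section rupture.

2269.7 kN (net-section rupture governs)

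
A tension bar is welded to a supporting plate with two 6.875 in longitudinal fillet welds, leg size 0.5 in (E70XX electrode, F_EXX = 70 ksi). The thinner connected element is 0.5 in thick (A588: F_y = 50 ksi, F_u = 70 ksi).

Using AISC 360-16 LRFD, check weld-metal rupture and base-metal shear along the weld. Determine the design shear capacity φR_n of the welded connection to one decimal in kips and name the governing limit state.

153.1 kips (weld metal governs)

Weld metal: throat = 0.707×0.5 = 0.3535 in, L = 2×6.875 = 13.75 in. φR_n = 0.75 × 0.6 × 70 × 0.3535 × 13.75 = 153.1 kips.
Base metal shear (0.5 in plate): yield φR_n = 1.0×0.6×50×0.5×13.75 = 206.3 kips; rupture φR_n = 0.75×0.6×70×0.5×13.75 = 216.6 kips; take 206.3 kips (yield).
Governing: min(153.1, 206.3) = 153.1 kips → weld metal.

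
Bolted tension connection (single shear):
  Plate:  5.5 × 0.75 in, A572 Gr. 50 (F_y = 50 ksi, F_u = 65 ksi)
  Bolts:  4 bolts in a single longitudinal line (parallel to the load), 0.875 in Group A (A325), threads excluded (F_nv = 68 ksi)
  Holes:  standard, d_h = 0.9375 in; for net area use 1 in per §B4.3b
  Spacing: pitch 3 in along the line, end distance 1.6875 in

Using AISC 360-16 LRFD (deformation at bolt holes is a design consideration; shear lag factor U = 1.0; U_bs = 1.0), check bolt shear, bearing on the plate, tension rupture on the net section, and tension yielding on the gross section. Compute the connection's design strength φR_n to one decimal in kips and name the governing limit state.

Bolt shear: A_b = π(0.875)²/4 = 0.60132 in². φR_n = 0.75 × 68 × 0.60132 × 4 × 1 = 122.7 kips.
Bearing (0.75 in plate, F_u = 65 ksi): end bolts L_c = 1.6875 − 0.9375/2 = 1.21875, R_n = min(1.2×1.21875×0.75×65, 2.4×0.875×0.75×65) = 71.297 kips/bolt; interior L_c = 3 − 0.9375 = 2.0625, R_n = 102.38 kips/bolt. φR_n = 0.75 × (1×71.297 + 3×102.38) = 283.8 kips.
Tension rupture (net): A_n = (5.5 − 1×1)×0.75 = 3.375 in² (U = 1.0, A_e = A_n). φR_n = 0.75 × 65 × 3.375 = 164.5 kips.
Tension yield (gross): A_g = 5.5×0.75 = 4.125 in². φR_n = 0.90 × 50 × 4.125 = 185.6 kips.
Governing: min(122.7, 283.8, 164.5, 185.6) = 122.7 kips → bolt shear.

122.7 kips (bolt shear governs)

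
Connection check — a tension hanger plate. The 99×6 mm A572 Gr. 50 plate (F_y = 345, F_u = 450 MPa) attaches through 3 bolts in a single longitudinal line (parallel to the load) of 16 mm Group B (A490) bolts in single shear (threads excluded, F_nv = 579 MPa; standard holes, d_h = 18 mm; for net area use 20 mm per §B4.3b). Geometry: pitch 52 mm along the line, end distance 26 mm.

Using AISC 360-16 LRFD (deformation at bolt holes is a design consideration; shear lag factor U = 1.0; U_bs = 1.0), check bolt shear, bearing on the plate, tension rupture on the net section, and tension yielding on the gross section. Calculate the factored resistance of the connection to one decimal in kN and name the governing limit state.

160.0 kN (net-section rupture governs)

Bolt shear: A_b = π(16)²/4 = 201.06 mm². φR_n = 0.75 × 579 × 201.06 × 3 × 1 = 261.9 kN.
Bearing (6 mm plate, F_u = 450 MPa): end bolts L_c = 26 − 18/2 = 17, R_n = min(1.2×17×6×450, 2.4×16×6×450) = 55.08 kN/bolt; interior L_c = 52 − 18 = 34, R_n = 103.68 kN/bolt. φR_n = 0.75 × (1×55.08 + 2×103.68) = 196.8 kN.
Tension rupture (net): A_n = (99 − 1×20)×6 = 474 mm² (U = 1.0, A_e = A_n). φR_n = 0.75 × 450 × 474 = 160.0 kN.
Tension yield (gross): A_g = 99×6 = 594 mm². φR_n = 0.90 × 345 × 594 = 184.4 kN.
Governing: min(261.9, 196.8, 160.0, 184.4) = 160.0 kN → net-section rupture.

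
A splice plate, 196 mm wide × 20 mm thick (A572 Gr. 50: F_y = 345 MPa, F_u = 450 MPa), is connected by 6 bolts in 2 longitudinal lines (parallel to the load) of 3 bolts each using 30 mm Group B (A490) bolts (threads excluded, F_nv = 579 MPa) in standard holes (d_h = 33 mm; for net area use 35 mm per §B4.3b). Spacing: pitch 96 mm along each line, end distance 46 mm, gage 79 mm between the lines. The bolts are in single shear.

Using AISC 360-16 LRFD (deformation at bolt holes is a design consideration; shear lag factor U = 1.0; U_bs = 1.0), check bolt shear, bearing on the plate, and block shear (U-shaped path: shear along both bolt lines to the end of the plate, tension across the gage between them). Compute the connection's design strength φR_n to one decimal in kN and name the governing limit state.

1516.1 kN (block shear governs)

Bolt shear: A_b = π(30)²/4 = 706.86 mm². φR_n = 0.75 × 579 × 706.86 × 6 × 1 = 1841.7 kN.
Bearing (20 mm plate, F_u = 450 MPa): end bolts L_c = 46 − 33/2 = 29.5, R_n = min(1.2×29.5×20×450, 2.4×30×20×450) = 318.6 kN/bolt; interior L_c = 96 − 33 = 63, R_n = 648 kN/bolt. φR_n = 0.75 × (2×318.6 + 4×648) = 2421.9 kN.
Block shear: shear path 2×[46+2×96] = 2×238 mm, A_gv = 9520, A_nv = 2×(238 − 2.5×35)×20 = 6020 mm²; tension across gage: (79 − 1×35)×20 = 880 mm². R_n = min(0.6×450×6020, 0.6×345×9520) + 1.0×450×880 = min(1625.4, 1970.6) + 396 = 2021.4 kN. φR_n = 0.75 × 2021.4 = 1516.1 kN.
Governing: min(1841.7, 2421.9, 1516.1) = 1516.1 kN → block shear.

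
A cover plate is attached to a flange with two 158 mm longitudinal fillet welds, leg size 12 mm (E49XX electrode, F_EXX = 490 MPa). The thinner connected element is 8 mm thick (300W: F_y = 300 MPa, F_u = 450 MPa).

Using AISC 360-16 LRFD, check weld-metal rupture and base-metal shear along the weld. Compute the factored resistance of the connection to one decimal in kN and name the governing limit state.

455.0 kN (base-metal shear governs)

Weld metal: throat = 0.707×12 = 8.484 mm, L = 2×158 = 316 mm. φR_n = 0.75 × 0.6 × 490 × 8.484 × 316 = 591.1 kN.
Base metal shear (8 mm plate): yield φR_n = 1.0×0.6×300×8×316 = 455.0 kN; rupture φR_n = 0.75×0.6×450×8×316 = 511.9 kN; take 455.0 kN (yield).
Governing: min(591.1, 455.0) = 455.0 kN → base-metal shear.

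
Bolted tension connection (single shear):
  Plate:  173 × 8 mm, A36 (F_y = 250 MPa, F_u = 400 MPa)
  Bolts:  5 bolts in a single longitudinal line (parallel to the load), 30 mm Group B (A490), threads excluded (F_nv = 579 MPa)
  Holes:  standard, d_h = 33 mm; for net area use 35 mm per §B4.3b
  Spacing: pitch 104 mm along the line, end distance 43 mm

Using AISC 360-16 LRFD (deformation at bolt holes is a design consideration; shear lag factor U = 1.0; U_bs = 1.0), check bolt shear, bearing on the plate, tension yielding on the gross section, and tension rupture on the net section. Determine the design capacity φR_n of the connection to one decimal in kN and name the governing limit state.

311.4 kN (gross-section yield governs)

Bolt shear: A_b = π(30)²/4 = 706.86 mm². φR_n = 0.75 × 579 × 706.86 × 5 × 1 = 1534.8 kN.
Bearing (8 mm plate, F_u = 400 MPa): end bolts L_c = 43 − 33/2 = 26.5, R_n = min(1.2×26.5×8×400, 2.4×30×8×400) = 101.76 kN/bolt; interior L_c = 104 − 33 = 71, R_n = 230.4 kN/bolt. φR_n = 0.75 × (1×101.76 + 4×230.4) = 767.5 kN.
Tension yield (gross): A_g = 173×8 = 1384 mm². φR_n = 0.90 × 250 × 1384 = 311.4 kN.
Tension rupture (net): A_n = (173 − 1×35)×8 = 1104 mm² (U = 1.0, A_e = A_n). φR_n = 0.75 × 400 × 1104 = 331.2 kN.
Governing: min(1534.8, 767.5, 311.4, 331.2) = 311.4 kN → gross-section yield.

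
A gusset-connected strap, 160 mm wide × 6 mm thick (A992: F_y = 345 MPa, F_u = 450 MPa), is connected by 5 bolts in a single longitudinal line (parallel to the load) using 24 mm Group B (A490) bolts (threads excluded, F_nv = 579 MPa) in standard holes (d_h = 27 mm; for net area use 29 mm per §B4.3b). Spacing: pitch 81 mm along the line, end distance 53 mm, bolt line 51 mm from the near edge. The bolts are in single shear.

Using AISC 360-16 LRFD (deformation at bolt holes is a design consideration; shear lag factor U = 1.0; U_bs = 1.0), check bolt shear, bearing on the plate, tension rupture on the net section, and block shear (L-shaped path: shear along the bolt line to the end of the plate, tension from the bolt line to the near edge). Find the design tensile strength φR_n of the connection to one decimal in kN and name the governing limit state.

265.3 kN (net-section rupture governs)

Bolt shear: A_b = π(24)²/4 = 452.39 mm². φR_n = 0.75 × 579 × 452.39 × 5 × 1 = 982.3 kN.
Bearing (6 mm plate, F_u = 450 MPa): end bolts L_c = 53 − 27/2 = 39.5, R_n = min(1.2×39.5×6×450, 2.4×24×6×450) = 127.98 kN/bolt; interior L_c = 81 − 27 = 54, R_n = 155.52 kN/bolt. φR_n = 0.75 × (1×127.98 + 4×155.52) = 562.5 kN.
Tension rupture (net): A_n = (160 − 1×29)×6 = 786 mm² (U = 1.0, A_e = A_n). φR_n = 0.75 × 450 × 786 = 265.3 kN.
Block shear: shear path 1×[53+4×81] = 1×377 mm, A_gv = 2262, A_nv = 1×(377 − 4.5×29)×6 = 1479 mm²; tension to near edge: (51 − 0.5×29)×6 = 219 mm². R_n = min(0.6×450×1479, 0.6×345×2262) + 1.0×450×219 = min(399.33, 468.23) + 98.55 = 497.88 kN. φR_n = 0.75 × 497.88 = 373.4 kN.
Governing: min(982.3, 562.5, 265.3, 373.4) = 265.3 kN → net-section rupture.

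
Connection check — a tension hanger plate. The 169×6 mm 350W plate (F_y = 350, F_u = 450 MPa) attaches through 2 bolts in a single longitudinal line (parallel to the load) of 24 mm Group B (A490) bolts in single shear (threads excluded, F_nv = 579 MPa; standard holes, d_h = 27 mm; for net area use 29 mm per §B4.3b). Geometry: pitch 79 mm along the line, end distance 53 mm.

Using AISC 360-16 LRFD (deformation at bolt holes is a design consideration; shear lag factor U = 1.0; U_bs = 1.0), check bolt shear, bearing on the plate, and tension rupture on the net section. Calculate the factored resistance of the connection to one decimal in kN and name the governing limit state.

Bolt shear: A_b = π(24)²/4 = 452.39 mm². φR_n = 0.75 × 579 × 452.39 × 2 × 1 = 392.9 kN.
Bearing (6 mm plate, F_u = 450 MPa): end bolts L_c = 53 − 27/2 = 39.5, R_n = min(1.2×39.5×6×450, 2.4×24×6×450) = 127.98 kN/bolt; interior L_c = 79 − 27 = 52, R_n = 155.52 kN/bolt. φR_n = 0.75 × (1×127.98 + 1×155.52) = 212.6 kN.
Tension rupture (net): A_n = (169 − 1×29)×6 = 840 mm² (U = 1.0, A_e = A_n). φR_n = 0.75 × 450 × 840 = 283.5 kN.
Governing: min(392.9, 212.6, 283.5) = 212.6 kN → bearing.

212.6 kN (bearing governs)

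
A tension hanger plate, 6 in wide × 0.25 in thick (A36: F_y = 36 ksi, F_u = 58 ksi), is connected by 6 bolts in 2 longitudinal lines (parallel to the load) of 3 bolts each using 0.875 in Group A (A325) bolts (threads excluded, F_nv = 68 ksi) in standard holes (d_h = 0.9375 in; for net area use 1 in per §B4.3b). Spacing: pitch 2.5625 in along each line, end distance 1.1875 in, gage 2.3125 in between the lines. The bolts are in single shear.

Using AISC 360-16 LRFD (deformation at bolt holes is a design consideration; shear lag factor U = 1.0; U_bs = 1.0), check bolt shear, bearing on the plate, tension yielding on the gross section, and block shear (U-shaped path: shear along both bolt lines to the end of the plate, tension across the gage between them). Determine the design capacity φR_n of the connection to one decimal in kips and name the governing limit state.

Bolt shear: A_b = π(0.875)²/4 = 0.60132 in². φR_n = 0.75 × 68 × 0.60132 × 6 × 1 = 184.0 kips.
Bearing (0.25 in plate, F_u = 58 ksi): end bolts L_c = 1.1875 − 0.9375/2 = 0.71875, R_n = min(1.2×0.71875×0.25×58, 2.4×0.875×0.25×58) = 12.506 kips/bolt; interior L_c = 2.5625 − 0.9375 = 1.625, R_n = 28.275 kips/bolt. φR_n = 0.75 × (2×12.506 + 4×28.275) = 103.6 kips.
Tension yield (gross): A_g = 6×0.25 = 1.5 in². φR_n = 0.90 × 36 × 1.5 = 48.6 kips.
Block shear: shear path 2×[1.1875+2×2.5625] = 2×6.3125 in, A_gv = 3.1563, A_nv = 2×(6.3125 − 2.5×1)×0.25 = 1.9063 in²; tension across gage: (2.3125 − 1×1)×0.25 = 0.32813 in². R_n = min(0.6×58×1.9063, 0.6×36×3.1563) + 1.0×58×0.32813 = min(66.339, 68.176) + 19.032 = 85.371 kips. φR_n = 0.75 × 85.371 = 64.0 kips.
Governing: min(184.0, 103.6, 48.6, 64.0) = 48.6 kips → gross-section yield.

48.6 kips (gross-section yield governs)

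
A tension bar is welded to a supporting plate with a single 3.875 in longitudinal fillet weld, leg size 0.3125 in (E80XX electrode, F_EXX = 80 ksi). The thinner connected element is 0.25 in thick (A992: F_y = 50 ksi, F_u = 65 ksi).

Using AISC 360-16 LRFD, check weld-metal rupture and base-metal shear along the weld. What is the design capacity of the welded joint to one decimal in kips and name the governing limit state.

28.3 kips (base-metal shear governs)

Weld metal: throat = 0.707×0.3125 = 0.22094 in, L = 3.875 in. φR_n = 0.75 × 0.6 × 80 × 0.22094 × 3.875 = 30.8 kips.
Base metal shear (0.25 in plate): yield φR_n = 1.0×0.6×50×0.25×3.875 = 29.1 kips; rupture φR_n = 0.75×0.6×65×0.25×3.875 = 28.3 kips; take 28.3 kips (rupture).
Governing: min(30.8, 28.3) = 28.3 kips → base-metal shear.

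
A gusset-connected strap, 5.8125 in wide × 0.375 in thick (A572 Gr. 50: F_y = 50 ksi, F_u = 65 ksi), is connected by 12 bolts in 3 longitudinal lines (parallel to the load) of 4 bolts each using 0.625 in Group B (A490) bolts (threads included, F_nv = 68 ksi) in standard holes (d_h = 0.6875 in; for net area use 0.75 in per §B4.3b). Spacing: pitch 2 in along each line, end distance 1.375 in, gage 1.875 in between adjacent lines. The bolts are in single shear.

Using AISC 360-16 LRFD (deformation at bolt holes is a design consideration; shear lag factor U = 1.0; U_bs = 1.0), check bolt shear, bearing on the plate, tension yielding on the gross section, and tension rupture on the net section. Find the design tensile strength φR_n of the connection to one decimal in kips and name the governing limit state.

65.1 kips (net-section rupture governs)

Bolt shear: A_b = π(0.625)²/4 = 0.3068 in². φR_n = 0.75 × 68 × 0.3068 × 12 × 1 = 187.8 kips.
Bearing (0.375 in plate, F_u = 65 ksi): end bolts L_c = 1.375 − 0.6875/2 = 1.03125, R_n = min(1.2×1.03125×0.375×65, 2.4×0.625×0.375×65) = 30.164 kips/bolt; interior L_c = 2 − 0.6875 = 1.3125, R_n = 36.563 kips/bolt. φR_n = 0.75 × (3×30.164 + 9×36.563) = 314.7 kips.
Tension yield (gross): A_g = 5.8125×0.375 = 2.1797 in². φR_n = 0.90 × 50 × 2.1797 = 98.1 kips.
Tension rupture (net): A_n = (5.8125 − 3×0.75)×0.375 = 1.3359 in² (U = 1.0, A_e = A_n). φR_n = 0.75 × 65 × 1.3359 = 65.1 kips.
Governing: min(187.8, 314.7, 98.1, 65.1) = 65.1 kips → net-section rupture.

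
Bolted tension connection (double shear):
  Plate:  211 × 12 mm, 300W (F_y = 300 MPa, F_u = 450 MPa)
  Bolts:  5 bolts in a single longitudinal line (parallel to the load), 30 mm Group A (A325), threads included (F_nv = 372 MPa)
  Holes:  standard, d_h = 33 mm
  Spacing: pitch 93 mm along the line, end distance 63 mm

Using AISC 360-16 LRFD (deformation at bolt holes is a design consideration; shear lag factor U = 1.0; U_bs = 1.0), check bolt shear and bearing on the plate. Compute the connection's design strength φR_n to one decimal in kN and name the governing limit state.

Bolt shear: A_b = π(30)²/4 = 706.86 mm². φR_n = 0.75 × 372 × 706.86 × 5 × 2 = 1972.1 kN.
Bearing (12 mm plate, F_u = 450 MPa): end bolts L_c = 63 − 33/2 = 46.5, R_n = min(1.2×46.5×12×450, 2.4×30×12×450) = 301.32 kN/bolt; interior L_c = 93 − 33 = 60, R_n = 388.8 kN/bolt. φR_n = 0.75 × (1×301.32 + 4×388.8) = 1392.4 kN.
Governing: min(1972.1, 1392.4) = 1392.4 kN → bearing.

1392.4 kN (bearing governs)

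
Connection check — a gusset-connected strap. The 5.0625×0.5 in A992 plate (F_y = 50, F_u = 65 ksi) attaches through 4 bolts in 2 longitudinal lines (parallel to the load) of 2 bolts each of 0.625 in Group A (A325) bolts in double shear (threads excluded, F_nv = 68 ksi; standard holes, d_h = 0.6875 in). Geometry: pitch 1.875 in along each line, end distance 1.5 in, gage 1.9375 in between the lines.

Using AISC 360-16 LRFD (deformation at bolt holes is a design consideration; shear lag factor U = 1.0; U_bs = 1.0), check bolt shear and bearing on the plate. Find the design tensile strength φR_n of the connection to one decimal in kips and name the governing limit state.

Bolt shear: A_b = π(0.625)²/4 = 0.3068 in². φR_n = 0.75 × 68 × 0.3068 × 4 × 2 = 125.2 kips.
Bearing (0.5 in plate, F_u = 65 ksi): end bolts L_c = 1.5 − 0.6875/2 = 1.15625, R_n = min(1.2×1.15625×0.5×65, 2.4×0.625×0.5×65) = 45.094 kips/bolt; interior L_c = 1.875 − 0.6875 = 1.1875, R_n = 46.313 kips/bolt. φR_n = 0.75 × (2×45.094 + 2×46.313) = 137.1 kips.
Governing: min(125.2, 137.1) = 125.2 kips → bolt shear.

125.2 kips (bolt shear governs)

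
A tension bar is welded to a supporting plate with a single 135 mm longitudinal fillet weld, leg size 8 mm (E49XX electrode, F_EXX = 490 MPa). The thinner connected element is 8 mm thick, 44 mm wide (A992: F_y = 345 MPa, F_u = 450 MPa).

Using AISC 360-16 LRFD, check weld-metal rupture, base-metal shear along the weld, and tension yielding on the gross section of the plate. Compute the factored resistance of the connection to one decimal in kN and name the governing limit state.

109.3 kN (gross-section yield governs)

Weld metal: throat = 0.707×8 = 5.656 mm, L = 135 mm. φR_n = 0.75 × 0.6 × 490 × 5.656 × 135 = 168.4 kN.
Base metal shear (8 mm plate): yield φR_n = 1.0×0.6×345×8×135 = 223.6 kN; rupture φR_n = 0.75×0.6×450×8×135 = 218.7 kN; take 218.7 kN (rupture).
Tension yield (gross): A_g = 44×8 = 352 mm². φR_n = 0.90 × 345 × 352 = 109.3 kN.
Governing: min(168.4, 218.7, 109.3) = 109.3 kN → gross-section yield.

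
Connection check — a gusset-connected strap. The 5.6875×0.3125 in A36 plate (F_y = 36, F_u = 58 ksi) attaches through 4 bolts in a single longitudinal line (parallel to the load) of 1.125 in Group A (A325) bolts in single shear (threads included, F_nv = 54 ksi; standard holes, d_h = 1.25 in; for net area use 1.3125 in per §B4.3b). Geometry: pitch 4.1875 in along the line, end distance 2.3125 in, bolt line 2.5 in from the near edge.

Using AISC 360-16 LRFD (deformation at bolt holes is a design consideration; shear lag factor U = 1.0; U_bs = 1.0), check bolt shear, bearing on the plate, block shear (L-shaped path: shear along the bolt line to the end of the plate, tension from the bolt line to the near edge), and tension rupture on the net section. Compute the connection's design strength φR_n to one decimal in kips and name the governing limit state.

59.5 kips (net-section rupture governs)

Bolt shear: A_b = π(1.125)²/4 = 0.99402 in². φR_n = 0.75 × 54 × 0.99402 × 4 × 1 = 161.0 kips.
Bearing (0.3125 in plate, F_u = 58 ksi): end bolts L_c = 2.3125 − 1.25/2 = 1.6875, R_n = min(1.2×1.6875×0.3125×58, 2.4×1.125×0.3125×58) = 36.703 kips/bolt; interior L_c = 4.1875 − 1.25 = 2.9375, R_n = 48.938 kips/bolt. φR_n = 0.75 × (1×36.703 + 3×48.938) = 137.6 kips.
Block shear: shear path 1×[2.3125+3×4.1875] = 1×14.875 in, A_gv = 4.6484, A_nv = 1×(14.875 − 3.5×1.3125)×0.3125 = 3.2129 in²; tension to near edge: (2.5 − 0.5×1.3125)×0.3125 = 0.57617 in². R_n = min(0.6×58×3.2129, 0.6×36×4.6484) + 1.0×58×0.57617 = min(111.81, 100.41) + 33.418 = 133.83 kips. φR_n = 0.75 × 133.83 = 100.4 kips.
Tension rupture (net): A_n = (5.6875 − 1×1.3125)×0.3125 = 1.3672 in² (U = 1.0, A_e = A_n). φR_n = 0.75 × 58 × 1.3672 = 59.5 kips.
Governing: min(161.0, 137.6, 100.4, 59.5) = 59.5 kips → net-section rupture.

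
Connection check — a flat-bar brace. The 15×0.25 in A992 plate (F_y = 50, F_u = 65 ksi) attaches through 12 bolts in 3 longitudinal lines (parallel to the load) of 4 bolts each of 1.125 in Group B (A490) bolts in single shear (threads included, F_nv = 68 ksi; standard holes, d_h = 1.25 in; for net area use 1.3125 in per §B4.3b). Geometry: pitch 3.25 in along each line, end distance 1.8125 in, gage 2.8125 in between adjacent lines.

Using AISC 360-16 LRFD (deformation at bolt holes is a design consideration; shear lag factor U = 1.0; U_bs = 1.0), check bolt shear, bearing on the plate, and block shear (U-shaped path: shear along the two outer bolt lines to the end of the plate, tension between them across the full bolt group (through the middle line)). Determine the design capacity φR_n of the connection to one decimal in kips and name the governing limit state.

138.5 kips (block shear governs)

Bolt shear: A_b = π(1.125)²/4 = 0.99402 in². φR_n = 0.75 × 68 × 0.99402 × 12 × 1 = 608.3 kips.
Bearing (0.25 in plate, F_u = 65 ksi): end bolts L_c = 1.8125 − 1.25/2 = 1.1875, R_n = min(1.2×1.1875×0.25×65, 2.4×1.125×0.25×65) = 23.156 kips/bolt; interior L_c = 3.25 − 1.25 = 2, R_n = 39 kips/bolt. φR_n = 0.75 × (3×23.156 + 9×39) = 315.4 kips.
Block shear: shear path 2×[1.8125+3×3.25] = 2×11.5625 in, A_gv = 5.7813, A_nv = 2×(11.5625 − 3.5×1.3125)×0.25 = 3.4844 in²; tension across gage: (5.625 − 2×1.3125)×0.25 = 0.75 in². R_n = min(0.6×65×3.4844, 0.6×50×5.7813) + 1.0×65×0.75 = min(135.89, 173.44) + 48.75 = 184.64 kips. φR_n = 0.75 × 184.64 = 138.5 kips.
Governing: min(608.3, 315.4, 138.5) = 138.5 kips → block shear.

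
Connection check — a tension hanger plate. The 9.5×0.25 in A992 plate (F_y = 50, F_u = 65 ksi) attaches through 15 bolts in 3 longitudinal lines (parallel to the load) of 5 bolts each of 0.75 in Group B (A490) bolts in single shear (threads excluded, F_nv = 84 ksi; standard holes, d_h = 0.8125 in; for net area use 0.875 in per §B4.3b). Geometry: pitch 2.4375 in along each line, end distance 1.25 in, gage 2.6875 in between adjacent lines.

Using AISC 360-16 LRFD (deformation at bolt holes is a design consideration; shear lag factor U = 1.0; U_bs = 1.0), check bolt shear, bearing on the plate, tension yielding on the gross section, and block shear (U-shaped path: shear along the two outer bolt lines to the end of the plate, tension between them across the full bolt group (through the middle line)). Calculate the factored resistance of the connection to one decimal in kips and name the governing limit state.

106.9 kips (gross-section yield governs)

Bolt shear: A_b = π(0.75)²/4 = 0.44179 in². φR_n = 0.75 × 84 × 0.44179 × 15 × 1 = 417.5 kips.
Bearing (0.25 in plate, F_u = 65 ksi): end bolts L_c = 1.25 − 0.8125/2 = 0.84375, R_n = min(1.2×0.84375×0.25×65, 2.4×0.75×0.25×65) = 16.453 kips/bolt; interior L_c = 2.4375 − 0.8125 = 1.625, R_n = 29.25 kips/bolt. φR_n = 0.75 × (3×16.453 + 12×29.25) = 300.3 kips.
Tension yield (gross): A_g = 9.5×0.25 = 2.375 in². φR_n = 0.90 × 50 × 2.375 = 106.9 kips.
Block shear: shear path 2×[1.25+4×2.4375] = 2×11 in, A_gv = 5.5, A_nv = 2×(11 − 4.5×0.875)×0.25 = 3.5313 in²; tension across gage: (5.375 − 2×0.875)×0.25 = 0.90625 in². R_n = min(0.6×65×3.5313, 0.6×50×5.5) + 1.0×65×0.90625 = min(137.72, 165) + 58.906 = 196.63 kips. φR_n = 0.75 × 196.63 = 147.5 kips.
Governing: min(417.5, 300.3, 106.9, 147.5) = 106.9 kips → gross-section yield.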